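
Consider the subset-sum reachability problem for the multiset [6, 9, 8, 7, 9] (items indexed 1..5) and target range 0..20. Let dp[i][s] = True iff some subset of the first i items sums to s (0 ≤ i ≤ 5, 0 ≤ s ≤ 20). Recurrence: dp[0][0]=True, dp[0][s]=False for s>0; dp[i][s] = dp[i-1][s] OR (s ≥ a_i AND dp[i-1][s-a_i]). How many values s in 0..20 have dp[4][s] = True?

i\s   0   1   2   3   4   5   6   7   8   9  10  11  12  13  14  15  16  17  18  19  20
  0   T   F   F   F   F   F   F   F   F   F   F   F   F   F   F   F   F   F   F   F   F
  1   T   F   F   F   F   F   T   F   F   F   F   F   F   F   F   F   F   F   F   F   F
  2   T   F   F   F   F   F   T   F   F   T   F   F   F   F   F   T   F   F   F   F   F
  3   T   F   F   F   F   F   T   F   T   T   F   F   F   F   T   T   F   T   F   F   F
  4   T   F   F   F   F   F   T   T   T   T   F   F   F   T   T   T   T   T   F   F   F
  5   T   F   F   F   F   F   T   T   T   T   F   F   F   T   T   T   T   T   T   F   F

10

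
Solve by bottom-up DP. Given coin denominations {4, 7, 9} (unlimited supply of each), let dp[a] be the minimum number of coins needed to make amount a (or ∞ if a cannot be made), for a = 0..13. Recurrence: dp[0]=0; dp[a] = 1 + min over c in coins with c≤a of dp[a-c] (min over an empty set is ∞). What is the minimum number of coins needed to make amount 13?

 a  0  1  2  3  4  5  6  7  8  9 10 11 12 13
dp  0  -  -  -  1  -  -  1  2  1  -  2  3  2
(- denotes ∞ / unreachable)

2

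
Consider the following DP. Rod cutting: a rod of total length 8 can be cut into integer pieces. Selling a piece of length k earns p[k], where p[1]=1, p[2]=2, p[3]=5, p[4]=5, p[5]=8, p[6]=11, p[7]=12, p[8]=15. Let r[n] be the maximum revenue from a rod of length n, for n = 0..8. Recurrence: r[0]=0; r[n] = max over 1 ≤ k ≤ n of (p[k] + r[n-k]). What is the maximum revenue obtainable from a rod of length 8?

15

   n    0    1    2    3    4    5    6    7    8
r[n]    0    1    2    5    6    8   11   12   15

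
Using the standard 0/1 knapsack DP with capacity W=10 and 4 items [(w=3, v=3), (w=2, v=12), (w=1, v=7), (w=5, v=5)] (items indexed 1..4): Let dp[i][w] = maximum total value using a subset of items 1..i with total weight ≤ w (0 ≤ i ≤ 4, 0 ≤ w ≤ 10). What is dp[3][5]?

19

i\w   0   1   2   3   4   5   6   7   8   9  10
  0   0   0   0   0   0   0   0   0   0   0   0
  1   0   0   0   3   3   3   3   3   3   3   3
  2   0   0  12  12  12  15  15  15  15  15  15
  3   0   7  12  19  19  19  22  22  22  22  22
  4   0   7  12  19  19  19  22  22  24  24  24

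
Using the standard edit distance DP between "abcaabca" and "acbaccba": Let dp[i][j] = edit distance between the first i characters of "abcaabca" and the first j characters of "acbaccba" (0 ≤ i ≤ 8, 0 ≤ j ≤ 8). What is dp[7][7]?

   ''  a  c  b  a  c  c  b  a
''  0  1  2  3  4  5  6  7  8
 a  1  0  1  2  3  4  5  6  7
 b  2  1  1  1  2  3  4  5  6
 c  3  2  1  2  2  2  3  4  5
 a  4  3  2  2  2  3  3  4  4
 a  5  4  3  3  2  3  4  4  4
 b  6  5  4  3  3  3  4  4  5
 c  7  6  5  4  4  3  3  4  5
 a  8  7  6  5  4  4  4  4  4

4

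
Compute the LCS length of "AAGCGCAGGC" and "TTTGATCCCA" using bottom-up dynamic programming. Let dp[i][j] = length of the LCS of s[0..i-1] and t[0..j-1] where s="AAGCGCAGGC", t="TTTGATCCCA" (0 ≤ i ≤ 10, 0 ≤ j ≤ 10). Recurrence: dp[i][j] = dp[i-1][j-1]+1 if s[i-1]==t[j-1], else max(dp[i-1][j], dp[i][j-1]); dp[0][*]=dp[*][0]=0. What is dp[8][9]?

   ''  T  T  T  G  A  T  C  C  C  A
''  0  0  0  0  0  0  0  0  0  0  0
 A  0  0  0  0  0  1  1  1  1  1  1
 A  0  0  0  0  0  1  1  1  1  1  2
 G  0  0  0  0  1  1  1  1  1  1  2
 C  0  0  0  0  1  1  1  2  2  2  2
 G  0  0  0  0  1  1  1  2  2  2  2
 C  0  0  0  0  1  1  1  2  3  3  3
 A  0  0  0  0  1  2  2  2  3  3  4
 G  0  0  0  0  1  2  2  2  3  3  4
 G  0  0  0  0  1  2  2  2  3  3  4
 C  0  0  0  0  1  2  2  3  3  4  4

3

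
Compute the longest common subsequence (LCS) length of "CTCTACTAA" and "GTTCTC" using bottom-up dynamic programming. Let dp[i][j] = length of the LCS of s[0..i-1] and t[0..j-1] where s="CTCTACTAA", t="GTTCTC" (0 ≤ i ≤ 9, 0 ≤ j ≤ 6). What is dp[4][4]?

   ''  G  T  T  C  T  C
''  0  0  0  0  0  0  0
 C  0  0  0  0  1  1  1
 T  0  0  1  1  1  2  2
 C  0  0  1  1  2  2  3
 T  0  0  1  2  2  3  3
 A  0  0  1  2  2  3  3
 C  0  0  1  2  3  3  4
 T  0  0  1  2  3  4  4
 A  0  0  1  2  3  4  4
 A  0  0  1  2  3  4  4

2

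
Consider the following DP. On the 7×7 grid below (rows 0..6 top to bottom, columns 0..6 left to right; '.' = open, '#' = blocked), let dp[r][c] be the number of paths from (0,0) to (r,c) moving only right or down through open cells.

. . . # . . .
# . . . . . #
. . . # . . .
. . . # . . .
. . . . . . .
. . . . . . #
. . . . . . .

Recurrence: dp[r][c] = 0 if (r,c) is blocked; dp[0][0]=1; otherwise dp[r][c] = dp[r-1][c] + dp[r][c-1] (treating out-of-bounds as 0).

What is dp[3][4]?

r\c   0   1   2   3   4   5   6
  0   1   1   1   0   0   0   0
  1   0   1   2   2   2   2   0
  2   0   1   3   0   2   4   4
  3   0   1   4   0   2   6  10
  4   0   1   5   5   7  13  23
  5   0   1   6  11  18  31   0
  6   0   1   7  18  36  67  67

2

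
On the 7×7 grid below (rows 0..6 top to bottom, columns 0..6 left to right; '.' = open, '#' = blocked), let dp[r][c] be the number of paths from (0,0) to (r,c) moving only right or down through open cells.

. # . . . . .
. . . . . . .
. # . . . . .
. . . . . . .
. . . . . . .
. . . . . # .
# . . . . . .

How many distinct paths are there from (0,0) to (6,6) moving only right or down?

r\c   0   1   2   3   4   5   6
  0   1   0   0   0   0   0   0
  1   1   1   1   1   1   1   1
  2   1   0   1   2   3   4   5
  3   1   1   2   4   7  11  16
  4   1   2   4   8  15  26  42
  5   1   3   7  15  30   0  42
  6   0   3  10  25  55  55  97

97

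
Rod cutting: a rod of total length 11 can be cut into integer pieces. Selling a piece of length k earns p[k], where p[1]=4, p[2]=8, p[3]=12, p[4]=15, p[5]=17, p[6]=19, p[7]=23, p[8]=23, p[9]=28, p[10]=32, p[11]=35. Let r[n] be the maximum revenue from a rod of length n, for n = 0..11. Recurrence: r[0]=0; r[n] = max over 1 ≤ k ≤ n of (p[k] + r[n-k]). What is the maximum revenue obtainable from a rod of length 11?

44

   n    0    1    2    3    4    5    6    7    8    9   10   11
r[n]    0    4    8   12   16   20   24   28   32   36   40   44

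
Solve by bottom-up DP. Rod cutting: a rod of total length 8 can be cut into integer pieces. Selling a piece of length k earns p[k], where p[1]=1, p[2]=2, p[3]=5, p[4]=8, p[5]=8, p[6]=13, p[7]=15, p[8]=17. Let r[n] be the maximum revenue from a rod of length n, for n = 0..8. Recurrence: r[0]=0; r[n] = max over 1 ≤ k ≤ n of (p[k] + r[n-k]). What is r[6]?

   n    0    1    2    3    4    5    6    7    8
r[n]    0    1    2    5    8    9   13   15   17

13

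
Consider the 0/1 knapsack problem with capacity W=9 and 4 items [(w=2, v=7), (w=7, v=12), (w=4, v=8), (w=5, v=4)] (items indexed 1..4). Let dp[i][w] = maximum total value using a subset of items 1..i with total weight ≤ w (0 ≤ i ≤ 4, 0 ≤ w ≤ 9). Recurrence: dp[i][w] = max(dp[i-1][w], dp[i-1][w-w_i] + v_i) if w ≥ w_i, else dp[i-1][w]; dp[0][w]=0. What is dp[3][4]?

i\w   0   1   2   3   4   5   6   7   8   9
  0   0   0   0   0   0   0   0   0   0   0
  1   0   0   7   7   7   7   7   7   7   7
  2   0   0   7   7   7   7   7  12  12  19
  3   0   0   7   7   8   8  15  15  15  19
  4   0   0   7   7   8   8  15  15  15  19

8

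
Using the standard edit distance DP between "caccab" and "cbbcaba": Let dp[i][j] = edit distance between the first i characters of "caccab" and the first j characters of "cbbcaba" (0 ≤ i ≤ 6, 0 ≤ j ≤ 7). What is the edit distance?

3

   ''  c  b  b  c  a  b  a
''  0  1  2  3  4  5  6  7
 c  1  0  1  2  3  4  5  6
 a  2  1  1  2  3  3  4  5
 c  3  2  2  2  2  3  4  5
 c  4  3  3  3  2  3  4  5
 a  5  4  4  4  3  2  3  4
 b  6  5  4  4  4  3  2  3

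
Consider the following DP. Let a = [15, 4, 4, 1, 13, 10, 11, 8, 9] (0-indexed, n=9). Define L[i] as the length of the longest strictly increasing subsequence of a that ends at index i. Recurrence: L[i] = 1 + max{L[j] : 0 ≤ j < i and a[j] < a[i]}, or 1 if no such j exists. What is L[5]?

   i    0    1    2    3    4    5    6    7    8
a[i]   15    4    4    1   13   10   11    8    9
L[i]    1    1    1    1    2    2    3    2    3

2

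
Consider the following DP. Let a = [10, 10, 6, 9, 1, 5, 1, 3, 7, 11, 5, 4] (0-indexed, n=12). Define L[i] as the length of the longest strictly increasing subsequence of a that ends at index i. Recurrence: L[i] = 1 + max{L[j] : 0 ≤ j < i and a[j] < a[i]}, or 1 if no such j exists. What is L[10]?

   i    0    1    2    3    4    5    6    7    8    9   10   11
a[i]   10   10    6    9    1    5    1    3    7   11    5    4
L[i]    1    1    1    2    1    2    1    2    3    4    3    3

3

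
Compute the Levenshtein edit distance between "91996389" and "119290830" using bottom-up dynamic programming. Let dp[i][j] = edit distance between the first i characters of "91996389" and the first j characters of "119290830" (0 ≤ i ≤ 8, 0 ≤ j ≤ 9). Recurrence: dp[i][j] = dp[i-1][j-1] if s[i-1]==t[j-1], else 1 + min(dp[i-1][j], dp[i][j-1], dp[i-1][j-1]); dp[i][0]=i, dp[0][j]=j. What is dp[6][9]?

   ''  1  1  9  2  9  0  8  3  0
''  0  1  2  3  4  5  6  7  8  9
 9  1  1  2  2  3  4  5  6  7  8
 1  2  1  1  2  3  4  5  6  7  8
 9  3  2  2  1  2  3  4  5  6  7
 9  4  3  3  2  2  2  3  4  5  6
 6  5  4  4  3  3  3  3  4  5  6
 3  6  5  5  4  4  4  4  4  4  5
 8  7  6  6  5  5  5  5  4  5  5
 9  8  7  7  6  6  5  6  5  5  6

5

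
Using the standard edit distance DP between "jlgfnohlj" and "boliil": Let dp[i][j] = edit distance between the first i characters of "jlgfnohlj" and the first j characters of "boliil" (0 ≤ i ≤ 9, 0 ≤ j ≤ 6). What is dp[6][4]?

6

   ''  b  o  l  i  i  l
''  0  1  2  3  4  5  6
 j  1  1  2  3  4  5  6
 l  2  2  2  2  3  4  5
 g  3  3  3  3  3  4  5
 f  4  4  4  4  4  4  5
 n  5  5  5  5  5  5  5
 o  6  6  5  6  6  6  6
 h  7  7  6  6  7  7  7
 l  8  8  7  6  7  8  7
 j  9  9  8  7  7  8  8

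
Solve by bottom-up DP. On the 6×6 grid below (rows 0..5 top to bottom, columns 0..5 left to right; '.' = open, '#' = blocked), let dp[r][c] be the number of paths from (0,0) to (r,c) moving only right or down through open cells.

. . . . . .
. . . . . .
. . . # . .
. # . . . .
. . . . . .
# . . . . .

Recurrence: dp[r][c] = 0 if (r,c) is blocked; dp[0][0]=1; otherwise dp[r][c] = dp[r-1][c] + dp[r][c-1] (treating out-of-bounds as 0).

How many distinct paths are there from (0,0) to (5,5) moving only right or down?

r\c   0   1   2   3   4   5
  0   1   1   1   1   1   1
  1   1   2   3   4   5   6
  2   1   3   6   0   5  11
  3   1   0   6   6  11  22
  4   1   1   7  13  24  46
  5   0   1   8  21  45  91

91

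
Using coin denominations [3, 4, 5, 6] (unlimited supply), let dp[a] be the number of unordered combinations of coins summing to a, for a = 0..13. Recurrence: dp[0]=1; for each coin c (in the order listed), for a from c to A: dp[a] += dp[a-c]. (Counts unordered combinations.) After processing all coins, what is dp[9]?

3

after  coin     0     1     2     3     4     5     6     7     8     9    10    11    12    13
          3     1     0     0     1     0     0     1     0     0     1     0     0     1     0
          4     1     0     0     1     1     0     1     1     1     1     1     1     2     1
          5     1     0     0     1     1     1     1     1     2     2     2     2     3     3
          6     1     0     0     1     1     1     2     1     2     3     3     3     5     4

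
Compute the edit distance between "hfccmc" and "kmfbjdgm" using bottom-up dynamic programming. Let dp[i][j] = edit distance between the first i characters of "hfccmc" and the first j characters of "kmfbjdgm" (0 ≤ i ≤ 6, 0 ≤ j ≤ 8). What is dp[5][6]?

5

   ''  k  m  f  b  j  d  g  m
''  0  1  2  3  4  5  6  7  8
 h  1  1  2  3  4  5  6  7  8
 f  2  2  2  2  3  4  5  6  7
 c  3  3  3  3  3  4  5  6  7
 c  4  4  4  4  4  4  5  6  7
 m  5  5  4  5  5  5  5  6  6
 c  6  6  5  5  6  6  6  6  7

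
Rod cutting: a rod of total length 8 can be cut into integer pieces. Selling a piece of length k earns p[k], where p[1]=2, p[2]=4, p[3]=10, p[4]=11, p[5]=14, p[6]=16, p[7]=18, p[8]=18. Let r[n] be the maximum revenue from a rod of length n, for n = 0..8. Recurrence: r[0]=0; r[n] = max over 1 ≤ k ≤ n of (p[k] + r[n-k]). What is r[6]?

20

   n    0    1    2    3    4    5    6    7    8
r[n]    0    2    4   10   12   14   20   22   24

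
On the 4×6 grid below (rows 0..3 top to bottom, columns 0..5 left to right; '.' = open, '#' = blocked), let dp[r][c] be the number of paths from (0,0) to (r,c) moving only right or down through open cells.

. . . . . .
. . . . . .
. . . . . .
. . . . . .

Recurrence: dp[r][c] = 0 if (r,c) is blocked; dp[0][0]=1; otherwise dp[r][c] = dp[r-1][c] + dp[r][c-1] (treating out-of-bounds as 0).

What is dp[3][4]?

r\c   0   1   2   3   4   5
  0   1   1   1   1   1   1
  1   1   2   3   4   5   6
  2   1   3   6  10  15  21
  3   1   4  10  20  35  56

35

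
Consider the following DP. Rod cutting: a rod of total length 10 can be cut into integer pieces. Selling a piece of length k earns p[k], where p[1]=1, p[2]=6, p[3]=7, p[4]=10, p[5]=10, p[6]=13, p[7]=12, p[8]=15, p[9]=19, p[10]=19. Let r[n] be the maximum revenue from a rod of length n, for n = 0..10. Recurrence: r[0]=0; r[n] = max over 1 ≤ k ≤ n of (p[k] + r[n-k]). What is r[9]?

25

   n    0    1    2    3    4    5    6    7    8    9   10
r[n]    0    1    6    7   12   13   18   19   24   25   30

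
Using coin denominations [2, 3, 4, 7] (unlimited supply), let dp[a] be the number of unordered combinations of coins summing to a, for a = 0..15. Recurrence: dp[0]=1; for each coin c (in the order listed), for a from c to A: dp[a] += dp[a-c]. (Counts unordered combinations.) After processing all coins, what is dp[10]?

6

after  coin     0     1     2     3     4     5     6     7     8     9    10    11    12    13    14    15
          2     1     0     1     0     1     0     1     0     1     0     1     0     1     0     1     0
          3     1     0     1     1     1     1     2     1     2     2     2     2     3     2     3     3
          4     1     0     1     1     2     1     3     2     4     3     5     4     7     5     8     7
          7     1     0     1     1     2     1     3     3     4     4     6     6     8     8    11    11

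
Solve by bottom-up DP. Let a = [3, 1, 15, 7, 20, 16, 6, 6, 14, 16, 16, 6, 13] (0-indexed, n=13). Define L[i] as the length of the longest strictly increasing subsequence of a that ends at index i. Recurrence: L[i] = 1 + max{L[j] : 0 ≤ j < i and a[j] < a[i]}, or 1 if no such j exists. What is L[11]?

2

   i    0    1    2    3    4    5    6    7    8    9   10   11   12
a[i]    3    1   15    7   20   16    6    6   14   16   16    6   13
L[i]    1    1    2    2    3    3    2    2    3    4    4    2    3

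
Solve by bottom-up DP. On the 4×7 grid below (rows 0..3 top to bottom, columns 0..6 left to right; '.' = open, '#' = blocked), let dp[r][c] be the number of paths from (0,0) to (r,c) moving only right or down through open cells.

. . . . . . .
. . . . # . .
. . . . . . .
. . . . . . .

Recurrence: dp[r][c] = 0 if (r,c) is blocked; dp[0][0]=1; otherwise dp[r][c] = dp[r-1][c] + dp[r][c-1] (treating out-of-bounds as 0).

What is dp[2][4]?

r\c   0   1   2   3   4   5   6
  0   1   1   1   1   1   1   1
  1   1   2   3   4   0   1   2
  2   1   3   6  10  10  11  13
  3   1   4  10  20  30  41  54

10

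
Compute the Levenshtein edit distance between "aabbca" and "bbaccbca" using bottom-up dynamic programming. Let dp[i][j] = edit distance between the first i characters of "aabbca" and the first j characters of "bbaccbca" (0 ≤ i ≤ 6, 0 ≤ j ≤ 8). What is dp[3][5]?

4

   ''  b  b  a  c  c  b  c  a
''  0  1  2  3  4  5  6  7  8
 a  1  1  2  2  3  4  5  6  7
 a  2  2  2  2  3  4  5  6  6
 b  3  2  2  3  3  4  4  5  6
 b  4  3  2  3  4  4  4  5  6
 c  5  4  3  3  3  4  5  4  5
 a  6  5  4  3  4  4  5  5  4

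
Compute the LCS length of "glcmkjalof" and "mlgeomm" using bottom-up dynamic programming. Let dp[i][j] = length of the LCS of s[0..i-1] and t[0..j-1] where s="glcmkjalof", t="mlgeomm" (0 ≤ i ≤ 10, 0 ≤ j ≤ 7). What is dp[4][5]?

   ''  m  l  g  e  o  m  m
''  0  0  0  0  0  0  0  0
 g  0  0  0  1  1  1  1  1
 l  0  0  1  1  1  1  1  1
 c  0  0  1  1  1  1  1  1
 m  0  1  1  1  1  1  2  2
 k  0  1  1  1  1  1  2  2
 j  0  1  1  1  1  1  2  2
 a  0  1  1  1  1  1  2  2
 l  0  1  2  2  2  2  2  2
 o  0  1  2  2  2  3  3  3
 f  0  1  2  2  2  3  3  3

1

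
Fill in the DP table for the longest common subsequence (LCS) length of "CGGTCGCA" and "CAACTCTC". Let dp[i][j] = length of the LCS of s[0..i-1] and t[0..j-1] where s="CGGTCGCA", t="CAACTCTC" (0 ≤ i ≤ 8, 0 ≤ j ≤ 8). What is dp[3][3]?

1

   ''  C  A  A  C  T  C  T  C
''  0  0  0  0  0  0  0  0  0
 C  0  1  1  1  1  1  1  1  1
 G  0  1  1  1  1  1  1  1  1
 G  0  1  1  1  1  1  1  1  1
 T  0  1  1  1  1  2  2  2  2
 C  0  1  1  1  2  2  3  3  3
 G  0  1  1  1  2  2  3  3  3
 C  0  1  1  1  2  2  3  3  4
 A  0  1  2  2  2  2  3  3  4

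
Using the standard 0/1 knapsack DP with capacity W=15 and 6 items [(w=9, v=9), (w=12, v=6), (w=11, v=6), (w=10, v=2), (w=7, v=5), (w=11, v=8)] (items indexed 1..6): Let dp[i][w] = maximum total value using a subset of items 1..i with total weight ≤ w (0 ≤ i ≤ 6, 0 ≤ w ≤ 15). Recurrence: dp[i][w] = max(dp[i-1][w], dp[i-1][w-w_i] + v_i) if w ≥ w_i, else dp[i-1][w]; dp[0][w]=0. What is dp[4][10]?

9

i\w   0   1   2   3   4   5   6   7   8   9  10  11  12  13  14  15
  0   0   0   0   0   0   0   0   0   0   0   0   0   0   0   0   0
  1   0   0   0   0   0   0   0   0   0   9   9   9   9   9   9   9
  2   0   0   0   0   0   0   0   0   0   9   9   9   9   9   9   9
  3   0   0   0   0   0   0   0   0   0   9   9   9   9   9   9   9
  4   0   0   0   0   0   0   0   0   0   9   9   9   9   9   9   9
  5   0   0   0   0   0   0   0   5   5   9   9   9   9   9   9   9
  6   0   0   0   0   0   0   0   5   5   9   9   9   9   9   9   9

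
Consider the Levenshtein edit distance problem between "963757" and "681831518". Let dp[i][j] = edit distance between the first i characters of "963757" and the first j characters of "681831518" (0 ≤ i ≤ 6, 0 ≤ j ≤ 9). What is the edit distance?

   ''  6  8  1  8  3  1  5  1  8
''  0  1  2  3  4  5  6  7  8  9
 9  1  1  2  3  4  5  6  7  8  9
 6  2  1  2  3  4  5  6  7  8  9
 3  3  2  2  3  4  4  5  6  7  8
 7  4  3  3  3  4  5  5  6  7  8
 5  5  4  4  4  4  5  6  5  6  7
 7  6  5  5  5  5  5  6  6  6  7

7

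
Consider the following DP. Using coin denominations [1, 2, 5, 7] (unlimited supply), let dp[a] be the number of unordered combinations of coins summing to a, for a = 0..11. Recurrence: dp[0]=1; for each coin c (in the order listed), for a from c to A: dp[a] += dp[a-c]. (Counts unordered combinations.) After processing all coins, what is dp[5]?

4

after  coin     0     1     2     3     4     5     6     7     8     9    10    11
          1     1     1     1     1     1     1     1     1     1     1     1     1
          2     1     1     2     2     3     3     4     4     5     5     6     6
          5     1     1     2     2     3     4     5     6     7     8    10    11
          7     1     1     2     2     3     4     5     7     8    10    12    14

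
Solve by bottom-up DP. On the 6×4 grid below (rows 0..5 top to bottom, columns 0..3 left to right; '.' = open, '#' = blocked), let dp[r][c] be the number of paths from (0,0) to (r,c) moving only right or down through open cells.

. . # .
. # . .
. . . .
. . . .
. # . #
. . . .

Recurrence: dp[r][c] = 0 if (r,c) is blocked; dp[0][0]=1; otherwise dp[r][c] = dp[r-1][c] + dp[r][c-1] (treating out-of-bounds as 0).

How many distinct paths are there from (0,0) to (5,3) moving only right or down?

4

r\c   0   1   2   3
  0   1   1   0   0
  1   1   0   0   0
  2   1   1   1   1
  3   1   2   3   4
  4   1   0   3   0
  5   1   1   4   4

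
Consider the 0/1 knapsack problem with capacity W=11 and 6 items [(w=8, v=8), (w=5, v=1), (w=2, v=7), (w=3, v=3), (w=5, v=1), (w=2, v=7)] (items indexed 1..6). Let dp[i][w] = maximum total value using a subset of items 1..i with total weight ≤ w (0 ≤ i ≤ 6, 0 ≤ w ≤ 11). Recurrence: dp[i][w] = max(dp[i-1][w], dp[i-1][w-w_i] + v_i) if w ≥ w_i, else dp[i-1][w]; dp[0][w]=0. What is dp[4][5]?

10

i\w   0   1   2   3   4   5   6   7   8   9  10  11
  0   0   0   0   0   0   0   0   0   0   0   0   0
  1   0   0   0   0   0   0   0   0   8   8   8   8
  2   0   0   0   0   0   1   1   1   8   8   8   8
  3   0   0   7   7   7   7   7   8   8   8  15  15
  4   0   0   7   7   7  10  10  10  10  10  15  15
  5   0   0   7   7   7  10  10  10  10  10  15  15
  6   0   0   7   7  14  14  14  17  17  17  17  17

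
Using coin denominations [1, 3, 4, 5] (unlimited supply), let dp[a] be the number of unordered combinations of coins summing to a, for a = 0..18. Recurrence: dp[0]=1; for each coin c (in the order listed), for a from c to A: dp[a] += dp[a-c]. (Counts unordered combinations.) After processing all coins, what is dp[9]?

after  coin     0     1     2     3     4     5     6     7     8     9    10    11    12    13    14    15    16    17    18
          1     1     1     1     1     1     1     1     1     1     1     1     1     1     1     1     1     1     1     1
          3     1     1     1     2     2     2     3     3     3     4     4     4     5     5     5     6     6     6     7
          4     1     1     1     2     3     3     4     5     6     7     8     9    11    12    13    15    17    18    20
          5     1     1     1     2     3     4     5     6     8    10    12    14    17    20    23    27    31    35    40

10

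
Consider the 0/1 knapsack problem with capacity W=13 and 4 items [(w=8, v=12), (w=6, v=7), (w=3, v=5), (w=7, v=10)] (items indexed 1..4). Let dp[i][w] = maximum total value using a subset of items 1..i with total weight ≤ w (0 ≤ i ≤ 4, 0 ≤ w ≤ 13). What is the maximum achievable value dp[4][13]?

17

i\w   0   1   2   3   4   5   6   7   8   9  10  11  12  13
  0   0   0   0   0   0   0   0   0   0   0   0   0   0   0
  1   0   0   0   0   0   0   0   0  12  12  12  12  12  12
  2   0   0   0   0   0   0   7   7  12  12  12  12  12  12
  3   0   0   0   5   5   5   7   7  12  12  12  17  17  17
  4   0   0   0   5   5   5   7  10  12  12  15  17  17  17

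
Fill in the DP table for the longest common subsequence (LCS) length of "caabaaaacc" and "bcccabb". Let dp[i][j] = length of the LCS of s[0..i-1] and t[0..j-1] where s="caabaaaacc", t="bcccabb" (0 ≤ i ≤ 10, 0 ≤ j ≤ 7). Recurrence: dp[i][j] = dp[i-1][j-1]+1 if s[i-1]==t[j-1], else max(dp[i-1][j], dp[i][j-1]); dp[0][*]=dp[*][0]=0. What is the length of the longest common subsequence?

   ''  b  c  c  c  a  b  b
''  0  0  0  0  0  0  0  0
 c  0  0  1  1  1  1  1  1
 a  0  0  1  1  1  2  2  2
 a  0  0  1  1  1  2  2  2
 b  0  1  1  1  1  2  3  3
 a  0  1  1  1  1  2  3  3
 a  0  1  1  1  1  2  3  3
 a  0  1  1  1  1  2  3  3
 a  0  1  1  1  1  2  3  3
 c  0  1  2  2  2  2  3  3
 c  0  1  2  3  3  3  3  3

3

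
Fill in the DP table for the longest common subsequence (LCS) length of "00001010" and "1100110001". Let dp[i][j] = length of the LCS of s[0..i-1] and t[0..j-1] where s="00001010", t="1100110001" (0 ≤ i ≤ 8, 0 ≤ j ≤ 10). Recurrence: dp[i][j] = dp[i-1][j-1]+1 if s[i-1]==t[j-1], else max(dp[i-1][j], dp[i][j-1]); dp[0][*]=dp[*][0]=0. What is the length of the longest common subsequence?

   ''  1  1  0  0  1  1  0  0  0  1
''  0  0  0  0  0  0  0  0  0  0  0
 0  0  0  0  1  1  1  1  1  1  1  1
 0  0  0  0  1  2  2  2  2  2  2  2
 0  0  0  0  1  2  2  2  3  3  3  3
 0  0  0  0  1  2  2  2  3  4  4  4
 1  0  1  1  1  2  3  3  3  4  4  5
 0  0  1  1  2  2  3  3  4  4  5  5
 1  0  1  2  2  2  3  4  4  4  5  6
 0  0  1  2  3  3  3  4  5  5  5  6

6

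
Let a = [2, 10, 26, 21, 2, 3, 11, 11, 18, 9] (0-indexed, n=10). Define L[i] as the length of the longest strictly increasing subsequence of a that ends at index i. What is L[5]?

2

   i    0    1    2    3    4    5    6    7    8    9
a[i]    2   10   26   21    2    3   11   11   18    9
L[i]    1    2    3    3    1    2    3    3    4    3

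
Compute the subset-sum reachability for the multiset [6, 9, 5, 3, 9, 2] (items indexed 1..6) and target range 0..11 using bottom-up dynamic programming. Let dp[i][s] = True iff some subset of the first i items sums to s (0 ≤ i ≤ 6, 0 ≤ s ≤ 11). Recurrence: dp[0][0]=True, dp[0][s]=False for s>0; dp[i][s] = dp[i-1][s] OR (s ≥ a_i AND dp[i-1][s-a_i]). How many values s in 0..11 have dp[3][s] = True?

5

i\s   0   1   2   3   4   5   6   7   8   9  10  11
  0   T   F   F   F   F   F   F   F   F   F   F   F
  1   T   F   F   F   F   F   T   F   F   F   F   F
  2   T   F   F   F   F   F   T   F   F   T   F   F
  3   T   F   F   F   F   T   T   F   F   T   F   T
  4   T   F   F   T   F   T   T   F   T   T   F   T
  5   T   F   F   T   F   T   T   F   T   T   F   T
  6   T   F   T   T   F   T   T   T   T   T   T   T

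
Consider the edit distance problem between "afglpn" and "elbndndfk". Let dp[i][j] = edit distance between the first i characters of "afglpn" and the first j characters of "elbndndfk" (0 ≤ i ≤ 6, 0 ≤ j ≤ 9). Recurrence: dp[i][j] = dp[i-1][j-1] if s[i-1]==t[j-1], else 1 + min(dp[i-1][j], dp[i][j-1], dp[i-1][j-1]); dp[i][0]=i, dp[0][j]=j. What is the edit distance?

   ''  e  l  b  n  d  n  d  f  k
''  0  1  2  3  4  5  6  7  8  9
 a  1  1  2  3  4  5  6  7  8  9
 f  2  2  2  3  4  5  6  7  7  8
 g  3  3  3  3  4  5  6  7  8  8
 l  4  4  3  4  4  5  6  7  8  9
 p  5  5  4  4  5  5  6  7  8  9
 n  6  6  5  5  4  5  5  6  7  8

8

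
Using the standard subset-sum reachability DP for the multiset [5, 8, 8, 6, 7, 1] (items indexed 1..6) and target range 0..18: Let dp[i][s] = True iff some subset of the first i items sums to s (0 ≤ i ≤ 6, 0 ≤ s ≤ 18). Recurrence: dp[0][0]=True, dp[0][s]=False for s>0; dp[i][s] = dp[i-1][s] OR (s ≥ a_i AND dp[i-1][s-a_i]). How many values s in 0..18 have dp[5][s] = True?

i\s   0   1   2   3   4   5   6   7   8   9  10  11  12  13  14  15  16  17  18
  0   T   F   F   F   F   F   F   F   F   F   F   F   F   F   F   F   F   F   F
  1   T   F   F   F   F   T   F   F   F   F   F   F   F   F   F   F   F   F   F
  2   T   F   F   F   F   T   F   F   T   F   F   F   F   T   F   F   F   F   F
  3   T   F   F   F   F   T   F   F   T   F   F   F   F   T   F   F   T   F   F
  4   T   F   F   F   F   T   T   F   T   F   F   T   F   T   T   F   T   F   F
  5   T   F   F   F   F   T   T   T   T   F   F   T   T   T   T   T   T   F   T
  6   T   T   F   F   F   T   T   T   T   T   F   T   T   T   T   T   T   T   T

12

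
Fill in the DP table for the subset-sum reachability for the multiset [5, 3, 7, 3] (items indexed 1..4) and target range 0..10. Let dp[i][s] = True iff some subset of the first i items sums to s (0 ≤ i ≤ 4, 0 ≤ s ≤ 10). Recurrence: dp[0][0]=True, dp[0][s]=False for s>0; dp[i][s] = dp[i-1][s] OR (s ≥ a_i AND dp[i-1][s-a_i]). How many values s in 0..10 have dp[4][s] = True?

7

i\s   0   1   2   3   4   5   6   7   8   9  10
  0   T   F   F   F   F   F   F   F   F   F   F
  1   T   F   F   F   F   T   F   F   F   F   F
  2   T   F   F   T   F   T   F   F   T   F   F
  3   T   F   F   T   F   T   F   T   T   F   T
  4   T   F   F   T   F   T   T   T   T   F   T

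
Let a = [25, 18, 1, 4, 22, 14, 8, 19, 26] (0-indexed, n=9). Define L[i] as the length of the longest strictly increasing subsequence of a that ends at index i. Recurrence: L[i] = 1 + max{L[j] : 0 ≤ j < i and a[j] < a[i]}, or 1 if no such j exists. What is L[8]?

5

   i    0    1    2    3    4    5    6    7    8
a[i]   25   18    1    4   22   14    8   19   26
L[i]    1    1    1    2    3    3    3    4    5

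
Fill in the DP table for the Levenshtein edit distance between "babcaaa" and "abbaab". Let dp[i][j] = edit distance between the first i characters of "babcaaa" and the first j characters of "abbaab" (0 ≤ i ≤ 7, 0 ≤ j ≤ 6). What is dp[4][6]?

   ''  a  b  b  a  a  b
''  0  1  2  3  4  5  6
 b  1  1  1  2  3  4  5
 a  2  1  2  2  2  3  4
 b  3  2  1  2  3  3  3
 c  4  3  2  2  3  4  4
 a  5  4  3  3  2  3  4
 a  6  5  4  4  3  2  3
 a  7  6  5  5  4  3  3

4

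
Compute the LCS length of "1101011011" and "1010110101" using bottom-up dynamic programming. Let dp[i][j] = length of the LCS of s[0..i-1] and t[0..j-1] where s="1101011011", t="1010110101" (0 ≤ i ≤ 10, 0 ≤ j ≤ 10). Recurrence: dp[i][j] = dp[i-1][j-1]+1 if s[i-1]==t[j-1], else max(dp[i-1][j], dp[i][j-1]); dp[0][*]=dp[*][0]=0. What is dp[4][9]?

   ''  1  0  1  0  1  1  0  1  0  1
''  0  0  0  0  0  0  0  0  0  0  0
 1  0  1  1  1  1  1  1  1  1  1  1
 1  0  1  1  2  2  2  2  2  2  2  2
 0  0  1  2  2  3  3  3  3  3  3  3
 1  0  1  2  3  3  4  4  4  4  4  4
 0  0  1  2  3  4  4  4  5  5  5  5
 1  0  1  2  3  4  5  5  5  6  6  6
 1  0  1  2  3  4  5  6  6  6  6  7
 0  0  1  2  3  4  5  6  7  7  7  7
 1  0  1  2  3  4  5  6  7  8  8  8
 1  0  1  2  3  4  5  6  7  8  8  9

4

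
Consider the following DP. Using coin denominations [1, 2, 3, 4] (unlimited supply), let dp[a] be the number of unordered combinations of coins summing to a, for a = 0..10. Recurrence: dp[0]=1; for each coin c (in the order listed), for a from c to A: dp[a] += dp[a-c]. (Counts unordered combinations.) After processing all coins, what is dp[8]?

after  coin     0     1     2     3     4     5     6     7     8     9    10
          1     1     1     1     1     1     1     1     1     1     1     1
          2     1     1     2     2     3     3     4     4     5     5     6
          3     1     1     2     3     4     5     7     8    10    12    14
          4     1     1     2     3     5     6     9    11    15    18    23

15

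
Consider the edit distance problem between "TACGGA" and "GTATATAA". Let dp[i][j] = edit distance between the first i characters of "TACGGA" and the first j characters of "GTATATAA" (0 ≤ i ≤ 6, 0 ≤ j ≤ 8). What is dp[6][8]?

5

   ''  G  T  A  T  A  T  A  A
''  0  1  2  3  4  5  6  7  8
 T  1  1  1  2  3  4  5  6  7
 A  2  2  2  1  2  3  4  5  6
 C  3  3  3  2  2  3  4  5  6
 G  4  3  4  3  3  3  4  5  6
 G  5  4  4  4  4  4  4  5  6
 A  6  5  5  4  5  4  5  4  5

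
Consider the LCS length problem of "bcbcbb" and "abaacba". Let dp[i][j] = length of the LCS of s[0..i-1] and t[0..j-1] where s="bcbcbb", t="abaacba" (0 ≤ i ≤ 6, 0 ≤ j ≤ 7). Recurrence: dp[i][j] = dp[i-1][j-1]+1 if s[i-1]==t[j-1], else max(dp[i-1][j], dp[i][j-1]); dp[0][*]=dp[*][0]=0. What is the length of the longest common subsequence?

   ''  a  b  a  a  c  b  a
''  0  0  0  0  0  0  0  0
 b  0  0  1  1  1  1  1  1
 c  0  0  1  1  1  2  2  2
 b  0  0  1  1  1  2  3  3
 c  0  0  1  1  1  2  3  3
 b  0  0  1  1  1  2  3  3
 b  0  0  1  1  1  2  3  3

3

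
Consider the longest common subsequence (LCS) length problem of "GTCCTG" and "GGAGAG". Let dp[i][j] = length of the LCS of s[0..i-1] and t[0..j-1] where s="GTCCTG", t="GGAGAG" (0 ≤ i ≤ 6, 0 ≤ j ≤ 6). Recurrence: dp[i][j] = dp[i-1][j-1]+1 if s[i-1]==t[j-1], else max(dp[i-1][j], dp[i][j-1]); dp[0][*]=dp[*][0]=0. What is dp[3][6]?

1

   ''  G  G  A  G  A  G
''  0  0  0  0  0  0  0
 G  0  1  1  1  1  1  1
 T  0  1  1  1  1  1  1
 C  0  1  1  1  1  1  1
 C  0  1  1  1  1  1  1
 T  0  1  1  1  1  1  1
 G  0  1  2  2  2  2  2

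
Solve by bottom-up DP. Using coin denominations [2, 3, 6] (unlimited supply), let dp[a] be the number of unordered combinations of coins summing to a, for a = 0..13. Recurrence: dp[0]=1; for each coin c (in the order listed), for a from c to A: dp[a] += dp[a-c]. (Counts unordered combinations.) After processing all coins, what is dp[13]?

after  coin     0     1     2     3     4     5     6     7     8     9    10    11    12    13
          2     1     0     1     0     1     0     1     0     1     0     1     0     1     0
          3     1     0     1     1     1     1     2     1     2     2     2     2     3     2
          6     1     0     1     1     1     1     3     1     3     3     3     3     6     3

3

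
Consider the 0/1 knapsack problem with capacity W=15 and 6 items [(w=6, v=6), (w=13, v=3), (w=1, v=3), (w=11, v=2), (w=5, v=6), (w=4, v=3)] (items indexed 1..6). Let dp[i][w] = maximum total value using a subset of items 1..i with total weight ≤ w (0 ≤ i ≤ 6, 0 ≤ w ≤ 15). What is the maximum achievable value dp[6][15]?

i\w   0   1   2   3   4   5   6   7   8   9  10  11  12  13  14  15
  0   0   0   0   0   0   0   0   0   0   0   0   0   0   0   0   0
  1   0   0   0   0   0   0   6   6   6   6   6   6   6   6   6   6
  2   0   0   0   0   0   0   6   6   6   6   6   6   6   6   6   6
  3   0   3   3   3   3   3   6   9   9   9   9   9   9   9   9   9
  4   0   3   3   3   3   3   6   9   9   9   9   9   9   9   9   9
  5   0   3   3   3   3   6   9   9   9   9   9  12  15  15  15  15
  6   0   3   3   3   3   6   9   9   9   9  12  12  15  15  15  15

15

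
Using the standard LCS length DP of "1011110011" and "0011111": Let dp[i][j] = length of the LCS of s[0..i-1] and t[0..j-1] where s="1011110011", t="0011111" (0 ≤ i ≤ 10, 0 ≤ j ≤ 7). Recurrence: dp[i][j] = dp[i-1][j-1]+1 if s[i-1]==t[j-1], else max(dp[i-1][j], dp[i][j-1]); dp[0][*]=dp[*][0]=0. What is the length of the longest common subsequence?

   ''  0  0  1  1  1  1  1
''  0  0  0  0  0  0  0  0
 1  0  0  0  1  1  1  1  1
 0  0  1  1  1  1  1  1  1
 1  0  1  1  2  2  2  2  2
 1  0  1  1  2  3  3  3  3
 1  0  1  1  2  3  4  4  4
 1  0  1  1  2  3  4  5  5
 0  0  1  2  2  3  4  5  5
 0  0  1  2  2  3  4  5  5
 1  0  1  2  3  3  4  5  6
 1  0  1  2  3  4  4  5  6

6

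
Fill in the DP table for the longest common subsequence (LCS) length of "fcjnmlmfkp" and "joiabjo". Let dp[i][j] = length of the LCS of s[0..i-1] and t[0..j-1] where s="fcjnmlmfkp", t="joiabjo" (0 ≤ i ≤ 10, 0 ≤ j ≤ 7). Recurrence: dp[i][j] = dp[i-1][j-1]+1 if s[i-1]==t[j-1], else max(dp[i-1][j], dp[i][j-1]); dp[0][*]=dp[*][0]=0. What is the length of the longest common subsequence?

1

   ''  j  o  i  a  b  j  o
''  0  0  0  0  0  0  0  0
 f  0  0  0  0  0  0  0  0
 c  0  0  0  0  0  0  0  0
 j  0  1  1  1  1  1  1  1
 n  0  1  1  1  1  1  1  1
 m  0  1  1  1  1  1  1  1
 l  0  1  1  1  1  1  1  1
 m  0  1  1  1  1  1  1  1
 f  0  1  1  1  1  1  1  1
 k  0  1  1  1  1  1  1  1
 p  0  1  1  1  1  1  1  1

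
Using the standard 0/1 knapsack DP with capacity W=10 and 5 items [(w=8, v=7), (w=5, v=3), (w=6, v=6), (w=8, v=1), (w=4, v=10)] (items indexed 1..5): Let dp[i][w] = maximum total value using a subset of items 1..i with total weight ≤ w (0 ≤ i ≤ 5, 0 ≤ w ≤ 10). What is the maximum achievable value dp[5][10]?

16

i\w   0   1   2   3   4   5   6   7   8   9  10
  0   0   0   0   0   0   0   0   0   0   0   0
  1   0   0   0   0   0   0   0   0   7   7   7
  2   0   0   0   0   0   3   3   3   7   7   7
  3   0   0   0   0   0   3   6   6   7   7   7
  4   0   0   0   0   0   3   6   6   7   7   7
  5   0   0   0   0  10  10  10  10  10  13  16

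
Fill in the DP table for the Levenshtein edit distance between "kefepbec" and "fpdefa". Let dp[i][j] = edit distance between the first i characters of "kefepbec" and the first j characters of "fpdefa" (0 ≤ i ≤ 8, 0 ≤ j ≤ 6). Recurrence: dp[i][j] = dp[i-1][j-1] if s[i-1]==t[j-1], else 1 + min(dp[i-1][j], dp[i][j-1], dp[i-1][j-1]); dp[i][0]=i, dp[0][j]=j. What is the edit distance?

6

   ''  f  p  d  e  f  a
''  0  1  2  3  4  5  6
 k  1  1  2  3  4  5  6
 e  2  2  2  3  3  4  5
 f  3  2  3  3  4  3  4
 e  4  3  3  4  3  4  4
 p  5  4  3  4  4  4  5
 b  6  5  4  4  5  5  5
 e  7  6  5  5  4  5  6
 c  8  7  6  6  5  5  6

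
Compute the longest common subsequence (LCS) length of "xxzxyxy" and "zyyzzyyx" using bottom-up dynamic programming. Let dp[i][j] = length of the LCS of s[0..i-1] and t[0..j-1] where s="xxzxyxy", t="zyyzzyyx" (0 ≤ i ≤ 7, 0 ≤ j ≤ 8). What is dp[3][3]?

   ''  z  y  y  z  z  y  y  x
''  0  0  0  0  0  0  0  0  0
 x  0  0  0  0  0  0  0  0  1
 x  0  0  0  0  0  0  0  0  1
 z  0  1  1  1  1  1  1  1  1
 x  0  1  1  1  1  1  1  1  2
 y  0  1  2  2  2  2  2  2  2
 x  0  1  2  2  2  2  2  2  3
 y  0  1  2  3  3  3  3  3  3

1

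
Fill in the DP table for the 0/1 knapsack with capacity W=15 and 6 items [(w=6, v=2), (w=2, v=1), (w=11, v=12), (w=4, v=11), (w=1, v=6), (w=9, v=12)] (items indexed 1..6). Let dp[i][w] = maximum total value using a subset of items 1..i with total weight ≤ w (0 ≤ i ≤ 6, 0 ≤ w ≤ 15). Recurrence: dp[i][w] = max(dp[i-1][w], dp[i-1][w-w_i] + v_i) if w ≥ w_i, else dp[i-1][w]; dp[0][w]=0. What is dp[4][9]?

i\w   0   1   2   3   4   5   6   7   8   9  10  11  12  13  14  15
  0   0   0   0   0   0   0   0   0   0   0   0   0   0   0   0   0
  1   0   0   0   0   0   0   2   2   2   2   2   2   2   2   2   2
  2   0   0   1   1   1   1   2   2   3   3   3   3   3   3   3   3
  3   0   0   1   1   1   1   2   2   3   3   3  12  12  13  13  13
  4   0   0   1   1  11  11  12  12  12  12  13  13  14  14  14  23
  5   0   6   6   7  11  17  17  18  18  18  18  19  19  20  20  23
  6   0   6   6   7  11  17  17  18  18  18  18  19  19  23  29  29

12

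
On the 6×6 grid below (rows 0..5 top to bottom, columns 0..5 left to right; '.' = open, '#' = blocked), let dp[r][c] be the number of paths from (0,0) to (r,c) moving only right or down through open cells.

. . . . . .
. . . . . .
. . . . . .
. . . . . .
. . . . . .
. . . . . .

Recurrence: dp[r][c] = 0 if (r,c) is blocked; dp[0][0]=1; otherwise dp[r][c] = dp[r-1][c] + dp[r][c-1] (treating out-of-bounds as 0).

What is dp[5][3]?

56

r\c   0   1   2   3   4   5
  0   1   1   1   1   1   1
  1   1   2   3   4   5   6
  2   1   3   6  10  15  21
  3   1   4  10  20  35  56
  4   1   5  15  35  70 126
  5   1   6  21  56 126 252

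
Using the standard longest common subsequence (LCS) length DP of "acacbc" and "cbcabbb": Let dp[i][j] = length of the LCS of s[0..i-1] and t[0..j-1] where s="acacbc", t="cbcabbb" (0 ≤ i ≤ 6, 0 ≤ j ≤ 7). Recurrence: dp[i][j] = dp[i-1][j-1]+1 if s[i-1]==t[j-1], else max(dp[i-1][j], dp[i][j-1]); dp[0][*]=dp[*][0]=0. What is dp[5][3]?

   ''  c  b  c  a  b  b  b
''  0  0  0  0  0  0  0  0
 a  0  0  0  0  1  1  1  1
 c  0  1  1  1  1  1  1  1
 a  0  1  1  1  2  2  2  2
 c  0  1  1  2  2  2  2  2
 b  0  1  2  2  2  3  3  3
 c  0  1  2  3  3  3  3  3

2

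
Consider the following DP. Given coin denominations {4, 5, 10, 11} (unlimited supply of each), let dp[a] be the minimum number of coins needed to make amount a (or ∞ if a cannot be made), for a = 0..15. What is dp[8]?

 a  0  1  2  3  4  5  6  7  8  9 10 11 12 13 14 15
dp  0  -  -  -  1  1  -  -  2  2  1  1  3  3  2  2
(- denotes ∞ / unreachable)

2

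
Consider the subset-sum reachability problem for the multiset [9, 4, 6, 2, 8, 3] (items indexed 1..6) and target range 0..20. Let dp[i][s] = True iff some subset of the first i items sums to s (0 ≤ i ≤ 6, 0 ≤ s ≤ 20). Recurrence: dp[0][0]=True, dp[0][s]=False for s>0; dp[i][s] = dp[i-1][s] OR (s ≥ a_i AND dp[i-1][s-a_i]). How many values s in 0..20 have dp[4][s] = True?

i\s   0   1   2   3   4   5   6   7   8   9  10  11  12  13  14  15  16  17  18  19  20
  0   T   F   F   F   F   F   F   F   F   F   F   F   F   F   F   F   F   F   F   F   F
  1   T   F   F   F   F   F   F   F   F   T   F   F   F   F   F   F   F   F   F   F   F
  2   T   F   F   F   T   F   F   F   F   T   F   F   F   T   F   F   F   F   F   F   F
  3   T   F   F   F   T   F   T   F   F   T   T   F   F   T   F   T   F   F   F   T   F
  4   T   F   T   F   T   F   T   F   T   T   T   T   T   T   F   T   F   T   F   T   F
  5   T   F   T   F   T   F   T   F   T   T   T   T   T   T   T   T   T   T   T   T   T
  6   T   F   T   T   T   T   T   T   T   T   T   T   T   T   T   T   T   T   T   T   T

13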